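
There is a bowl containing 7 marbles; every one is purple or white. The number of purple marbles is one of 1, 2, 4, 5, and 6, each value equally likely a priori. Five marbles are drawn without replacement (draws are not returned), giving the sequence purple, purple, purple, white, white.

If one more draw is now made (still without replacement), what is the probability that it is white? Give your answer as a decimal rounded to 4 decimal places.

0.2727

Under each hypothesis, the probability of the observed sequence is: P(data | r = 1) = (1/7)(0/6) = 0; P(data | r = 2) = (2/7)(1/6)(0/5) = 0; P(data | r = 4) = (4/7)(3/6)(2/5)(3/4)(2/3) = 2/35; P(data | r = 5) = (5/7)(4/6)(3/5)(2/4)(1/3) = 1/21; P(data | r = 6) = (6/7)(5/6)(4/5)(1/4)(0/3) = 0.
The prior-weighted likelihoods are 1/5 · 0 = 0, 1/5 · 0 = 0, 1/5 · 2/35 = 2/175, 1/5 · 1/21 = 1/105, 1/5 · 0 = 0; with total 11/525.
The posterior is then P(r = 1 | data) = 0, P(r = 2 | data) = 0, P(r = 4 | data) = 6/11, P(r = 5 | data) = 5/11, P(r = 6 | data) = 0.
So P(white next | data) = Σ P(white next | H) P(H | data) = (1/2)(6/11) + (0)(5/11) = 3/11.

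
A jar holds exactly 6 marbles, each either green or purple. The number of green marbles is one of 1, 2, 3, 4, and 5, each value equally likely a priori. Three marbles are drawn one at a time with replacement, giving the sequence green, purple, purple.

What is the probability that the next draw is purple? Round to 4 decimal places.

0.5889

Compute the likelihood of the observed sequence for each case: P(data | r = 1) = (1/6)(5/6)(5/6) = 25/216; P(data | r = 2) = (2/6)(4/6)(4/6) = 4/27; P(data | r = 3) = (3/6)(3/6)(3/6) = 1/8; P(data | r = 4) = (4/6)(2/6)(2/6) = 2/27; P(data | r = 5) = (5/6)(1/6)(1/6) = 5/216.
Weighting by the prior gives 1/5 · 25/216 = 5/216, 1/5 · 4/27 = 4/135, 1/5 · 1/8 = 1/40, 1/5 · 2/27 = 2/135, 1/5 · 5/216 = 1/216; these sum to 7/72.
Dividing through by the total gives posterior P(r = 1 | data) = 5/21, P(r = 2 | data) = 32/105, P(r = 3 | data) = 9/35, P(r = 4 | data) = 16/105, P(r = 5 | data) = 1/21.
Averaging over the posterior, P(purple next | data) = (5/6)(5/21) + (2/3)(32/105) + (1/2)(9/35) + (1/3)(16/105) + (1/6)(1/21) = 53/90.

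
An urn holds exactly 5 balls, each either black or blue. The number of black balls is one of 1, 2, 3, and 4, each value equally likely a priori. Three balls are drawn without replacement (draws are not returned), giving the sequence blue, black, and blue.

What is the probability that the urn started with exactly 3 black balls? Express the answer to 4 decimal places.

0.2000

Under each hypothesis, the probability of the observed sequence is: P(data | r = 1) = (4/5)(1/4)(3/3) = 1/5; P(data | r = 2) = (3/5)(2/4)(2/3) = 1/5; P(data | r = 3) = (2/5)(3/4)(1/3) = 1/10; P(data | r = 4) = (1/5)(4/4)(0/3) = 0.
Weighting by the prior gives 1/4 · 1/5 = 1/20, 1/4 · 1/5 = 1/20, 1/4 · 1/10 = 1/40, 1/4 · 0 = 0; these sum to 1/8.
Therefore the posterior P(r = 3 | data) = (1/40) / (1/8) = 1/5.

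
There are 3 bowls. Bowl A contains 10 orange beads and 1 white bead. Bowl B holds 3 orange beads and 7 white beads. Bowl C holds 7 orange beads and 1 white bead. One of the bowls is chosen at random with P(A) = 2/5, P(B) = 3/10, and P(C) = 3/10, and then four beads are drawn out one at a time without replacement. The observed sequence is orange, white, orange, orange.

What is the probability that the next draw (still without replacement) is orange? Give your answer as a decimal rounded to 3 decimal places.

0.967

For each hypothesis, P(data | H) works out to: P(data | bowl A) = (10/11)(1/10)(9/9)(8/8) = 1/11; P(data | bowl B) = (3/10)(7/9)(2/8)(1/7) = 1/120; P(data | bowl C) = (7/8)(1/7)(6/6)(5/5) = 1/8.
Weighting by the prior gives 2/5 · 1/11 = 2/55, 3/10 · 1/120 = 1/400, 3/10 · 1/8 = 3/80; with total 21/275.
Dividing through by the total gives posterior P(bowl A | data) = 10/21, P(bowl B | data) = 11/336, P(bowl C | data) = 55/112.
Averaging over the posterior, P(orange next | data) = (1)(10/21) + (0)(11/336) + (1)(55/112) = 325/336.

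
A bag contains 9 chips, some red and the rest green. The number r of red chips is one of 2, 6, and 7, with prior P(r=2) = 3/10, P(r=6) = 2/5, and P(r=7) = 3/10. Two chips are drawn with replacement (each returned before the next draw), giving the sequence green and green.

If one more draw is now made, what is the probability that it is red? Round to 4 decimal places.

The likelihood of the observed sequence under each hypothesis: P(data | r = 2) = (7/9)(7/9) = 49/81; P(data | r = 6) = (3/9)(3/9) = 1/9; P(data | r = 7) = (2/9)(2/9) = 4/81.
Weighting by the prior gives 3/10 · 49/81 = 49/270, 2/5 · 1/9 = 2/45, 3/10 · 4/81 = 2/135; with total 13/54.
Dividing through by the total gives posterior P(r = 2 | data) = 49/65, P(r = 6 | data) = 12/65, P(r = 7 | data) = 4/65.
The predictive probability is P(red next | data) = (2/9)(49/65) + (2/3)(12/65) + (7/9)(4/65) = 22/65.

0.3385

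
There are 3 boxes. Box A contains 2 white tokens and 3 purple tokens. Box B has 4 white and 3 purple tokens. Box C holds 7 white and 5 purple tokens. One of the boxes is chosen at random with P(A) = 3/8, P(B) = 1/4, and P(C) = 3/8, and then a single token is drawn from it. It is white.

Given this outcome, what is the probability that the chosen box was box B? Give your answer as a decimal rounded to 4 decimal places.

Compute the likelihood of this draw for each case: P(data | box A) = (2/5) = 0.4; P(data | box B) = (4/7) = 0.57143; P(data | box C) = (7/12) = 0.58333.
The prior-weighted likelihoods are 3/8 · 0.4 = 0.15, 1/4 · 0.57143 = 0.14286, 3/8 · 0.58333 = 0.21875; with total 0.51161.
Hence P(box B | data) = (0.14286) / (0.51161) = 0.27923.

0.2792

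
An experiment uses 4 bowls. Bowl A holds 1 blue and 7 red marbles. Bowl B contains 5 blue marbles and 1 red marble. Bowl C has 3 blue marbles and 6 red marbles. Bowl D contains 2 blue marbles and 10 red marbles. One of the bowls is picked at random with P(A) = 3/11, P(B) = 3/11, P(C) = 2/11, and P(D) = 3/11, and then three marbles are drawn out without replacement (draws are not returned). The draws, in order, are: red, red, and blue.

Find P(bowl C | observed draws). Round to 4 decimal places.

0.3129

The likelihood of the observed sequence under each hypothesis: P(data | bowl A) = (7/8)(6/7)(1/6) = 0.125; P(data | bowl B) = (1/6)(0/5) = 0; P(data | bowl C) = (6/9)(5/8)(3/7) = 0.17857; P(data | bowl D) = (10/12)(9/11)(2/10) = 0.13636.
The prior-weighted likelihoods are 3/11 · 0.125 = 0.034091, 3/11 · 0 = 0, 2/11 · 0.17857 = 0.032468, 3/11 · 0.13636 = 0.03719; these sum to 0.10375.
Hence P(bowl C | data) = (0.032468) / (0.10375) = 0.31294.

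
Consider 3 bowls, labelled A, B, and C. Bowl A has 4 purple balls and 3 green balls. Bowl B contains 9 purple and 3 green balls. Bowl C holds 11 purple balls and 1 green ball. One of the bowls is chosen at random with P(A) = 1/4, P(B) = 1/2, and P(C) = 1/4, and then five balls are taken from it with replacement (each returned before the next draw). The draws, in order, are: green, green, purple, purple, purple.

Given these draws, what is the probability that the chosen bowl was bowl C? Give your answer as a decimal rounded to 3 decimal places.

For each hypothesis, P(data | H) works out to: P(data | bowl A) = (3/7)(3/7)(4/7)(4/7)(4/7) = 0.034271; P(data | bowl B) = (3/12)(3/12)(9/12)(9/12)(9/12) = 0.026367; P(data | bowl C) = (1/12)(1/12)(11/12)(11/12)(11/12) = 0.005349.
The prior-weighted likelihoods are 1/4 · 0.034271 = 0.0085679, 1/2 · 0.026367 = 0.013184, 1/4 · 0.005349 = 0.0013372; summing to 0.023089.
So P(bowl C | data) = (0.0013372) / (0.023089) = 0.057918.

0.058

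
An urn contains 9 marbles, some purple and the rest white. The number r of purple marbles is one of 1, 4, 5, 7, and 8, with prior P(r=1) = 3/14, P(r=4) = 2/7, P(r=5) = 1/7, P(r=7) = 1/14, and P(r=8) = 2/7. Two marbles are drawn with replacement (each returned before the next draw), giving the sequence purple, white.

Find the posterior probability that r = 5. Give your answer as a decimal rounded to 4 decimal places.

The likelihood of the observed sequence under each hypothesis: P(data | r = 1) = (1/9)(8/9) = 8/81; P(data | r = 4) = (4/9)(5/9) = 20/81; P(data | r = 5) = (5/9)(4/9) = 20/81; P(data | r = 7) = (7/9)(2/9) = 14/81; P(data | r = 8) = (8/9)(1/9) = 8/81.
Weighting by the prior gives 3/14 · 8/81 = 4/189, 2/7 · 20/81 = 40/567, 1/7 · 20/81 = 20/567, 1/14 · 14/81 = 1/81, 2/7 · 8/81 = 16/567; summing to 95/567.
Therefore the posterior P(r = 5 | data) = (20/567) / (95/567) = 4/19.

0.2105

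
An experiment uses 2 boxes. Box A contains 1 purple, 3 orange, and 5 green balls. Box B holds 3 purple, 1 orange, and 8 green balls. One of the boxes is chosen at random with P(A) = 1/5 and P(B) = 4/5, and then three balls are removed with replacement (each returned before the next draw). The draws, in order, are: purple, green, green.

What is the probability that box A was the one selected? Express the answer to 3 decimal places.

Under each hypothesis, the probability of the observed sequence is: P(data | box A) = (1/9)(5/9)(5/9) = 0.034294; P(data | box B) = (3/12)(8/12)(8/12) = 0.11111.
Multiplying each by its prior: 1/5 · 0.034294 = 0.0068587, 4/5 · 0.11111 = 0.088889; with total 0.095748.
So P(box A | data) = (0.0068587) / (0.095748) = 0.071633.

0.072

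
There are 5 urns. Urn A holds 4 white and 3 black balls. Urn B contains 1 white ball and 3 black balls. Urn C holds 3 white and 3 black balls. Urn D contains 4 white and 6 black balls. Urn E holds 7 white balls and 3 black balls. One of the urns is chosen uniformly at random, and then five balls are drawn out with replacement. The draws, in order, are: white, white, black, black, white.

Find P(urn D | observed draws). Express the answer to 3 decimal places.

Compute the likelihood of the observed sequence for each case: P(data | urn A) = (4/7)(4/7)(3/7)(3/7)(4/7) = 0.034271; P(data | urn B) = (1/4)(1/4)(3/4)(3/4)(1/4) = 0.0087891; P(data | urn C) = (3/6)(3/6)(3/6)(3/6)(3/6) = 0.03125; P(data | urn D) = (4/10)(4/10)(6/10)(6/10)(4/10) = 0.02304; P(data | urn E) = (7/10)(7/10)(3/10)(3/10)(7/10) = 0.03087.
The prior-weighted likelihoods are 1/5 · 0.034271 = 0.0068543, 1/5 · 0.0087891 = 0.0017578, 1/5 · 0.03125 = 0.00625, 1/5 · 0.02304 = 0.004608, 1/5 · 0.03087 = 0.006174; with total 0.025644.
Hence P(urn D | data) = (0.004608) / (0.025644) = 0.17969.

0.180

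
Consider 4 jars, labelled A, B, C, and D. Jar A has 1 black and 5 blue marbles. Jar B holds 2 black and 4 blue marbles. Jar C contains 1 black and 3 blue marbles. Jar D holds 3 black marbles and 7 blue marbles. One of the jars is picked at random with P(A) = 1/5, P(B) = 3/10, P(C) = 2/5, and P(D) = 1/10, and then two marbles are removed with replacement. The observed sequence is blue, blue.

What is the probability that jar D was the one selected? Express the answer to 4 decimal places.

0.0897

For each hypothesis, P(data | H) works out to: P(data | jar A) = (5/6)(5/6) = 0.69444; P(data | jar B) = (4/6)(4/6) = 0.44444; P(data | jar C) = (3/4)(3/4) = 0.5625; P(data | jar D) = (7/10)(7/10) = 0.49.
Multiplying each by its prior: 1/5 · 0.69444 = 0.13889, 3/10 · 0.44444 = 0.13333, 2/5 · 0.5625 = 0.225, 1/10 · 0.49 = 0.049; summing to 0.54622.
Hence P(jar D | data) = (0.049) / (0.54622) = 0.089707.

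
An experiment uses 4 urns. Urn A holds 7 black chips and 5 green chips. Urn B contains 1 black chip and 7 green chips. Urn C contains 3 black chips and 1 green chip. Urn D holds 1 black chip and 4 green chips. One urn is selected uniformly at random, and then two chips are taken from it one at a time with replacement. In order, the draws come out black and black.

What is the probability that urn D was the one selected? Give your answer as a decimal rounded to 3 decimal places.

Compute the likelihood of the observed sequence for each case: P(data | urn A) = (7/12)(7/12) = 0.34028; P(data | urn B) = (1/8)(1/8) = 0.015625; P(data | urn C) = (3/4)(3/4) = 0.5625; P(data | urn D) = (1/5)(1/5) = 0.04.
Weighting by the prior gives 1/4 · 0.34028 = 0.085069, 1/4 · 0.015625 = 0.0039062, 1/4 · 0.5625 = 0.14062, 1/4 · 0.04 = 0.01; these sum to 0.2396.
Therefore the posterior P(urn D | data) = (0.01) / (0.2396) = 0.041736.

0.042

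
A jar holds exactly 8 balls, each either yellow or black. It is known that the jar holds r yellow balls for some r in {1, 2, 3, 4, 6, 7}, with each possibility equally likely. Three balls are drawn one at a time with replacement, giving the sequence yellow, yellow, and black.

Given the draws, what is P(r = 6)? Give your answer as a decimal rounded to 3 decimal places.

0.276

Compute the likelihood of the observed sequence for each case: P(data | r = 1) = (1/8)(1/8)(7/8) = 0.013672; P(data | r = 2) = (2/8)(2/8)(6/8) = 0.046875; P(data | r = 3) = (3/8)(3/8)(5/8) = 0.087891; P(data | r = 4) = (4/8)(4/8)(4/8) = 0.125; P(data | r = 6) = (6/8)(6/8)(2/8) = 0.14062; P(data | r = 7) = (7/8)(7/8)(1/8) = 0.095703.
The prior-weighted likelihoods are 1/6 · 0.013672 = 0.0022786, 1/6 · 0.046875 = 0.0078125, 1/6 · 0.087891 = 0.014648, 1/6 · 0.125 = 0.020833, 1/6 · 0.14062 = 0.023438, 1/6 · 0.095703 = 0.015951; these sum to 0.084961.
So P(r = 6 | data) = (0.023438) / (0.084961) = 0.27586.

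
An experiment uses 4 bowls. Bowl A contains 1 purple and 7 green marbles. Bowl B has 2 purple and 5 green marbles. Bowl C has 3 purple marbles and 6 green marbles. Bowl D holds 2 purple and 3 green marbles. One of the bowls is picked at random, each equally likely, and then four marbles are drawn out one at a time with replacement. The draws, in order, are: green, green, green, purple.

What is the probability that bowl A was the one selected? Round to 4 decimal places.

Under each hypothesis, the probability of the observed sequence is: P(data | bowl A) = (7/8)(7/8)(7/8)(1/8) = 0.08374; P(data | bowl B) = (5/7)(5/7)(5/7)(2/7) = 0.10412; P(data | bowl C) = (6/9)(6/9)(6/9)(3/9) = 0.098765; P(data | bowl D) = (3/5)(3/5)(3/5)(2/5) = 0.0864.
Multiplying each by its prior: 1/4 · 0.08374 = 0.020935, 1/4 · 0.10412 = 0.026031, 1/4 · 0.098765 = 0.024691, 1/4 · 0.0864 = 0.0216; with total 0.093257.
So P(bowl A | data) = (0.020935) / (0.093257) = 0.22449.

0.2245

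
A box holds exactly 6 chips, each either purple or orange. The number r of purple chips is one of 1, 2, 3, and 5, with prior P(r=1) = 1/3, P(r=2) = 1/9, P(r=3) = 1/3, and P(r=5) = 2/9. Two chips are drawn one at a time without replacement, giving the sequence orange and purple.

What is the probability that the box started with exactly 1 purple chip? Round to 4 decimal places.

The likelihood of the observed sequence under each hypothesis: P(data | r = 1) = (5/6)(1/5) = 1/6; P(data | r = 2) = (4/6)(2/5) = 4/15; P(data | r = 3) = (3/6)(3/5) = 3/10; P(data | r = 5) = (1/6)(5/5) = 1/6.
Weighting by the prior gives 1/3 · 1/6 = 1/18, 1/9 · 4/15 = 4/135, 1/3 · 3/10 = 1/10, 2/9 · 1/6 = 1/27; these sum to 2/9.
Therefore the posterior P(r = 1 | data) = (1/18) / (2/9) = 1/4.

0.2500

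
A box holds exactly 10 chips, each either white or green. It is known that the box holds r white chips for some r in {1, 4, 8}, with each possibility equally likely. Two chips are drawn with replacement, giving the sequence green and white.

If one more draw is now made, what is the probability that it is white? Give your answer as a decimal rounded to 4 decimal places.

0.4755

Under each hypothesis, the probability of the observed sequence is: P(data | r = 1) = (9/10)(1/10) = 9/100; P(data | r = 4) = (6/10)(4/10) = 6/25; P(data | r = 8) = (2/10)(8/10) = 4/25.
Weighting by the prior gives 1/3 · 9/100 = 3/100, 1/3 · 6/25 = 2/25, 1/3 · 4/25 = 4/75; summing to 49/300.
Normalising, the posterior is P(r = 1 | data) = 9/49, P(r = 4 | data) = 24/49, P(r = 8 | data) = 16/49.
Averaging over the posterior, P(white next | data) = (1/10)(9/49) + (2/5)(24/49) + (4/5)(16/49) = 233/490.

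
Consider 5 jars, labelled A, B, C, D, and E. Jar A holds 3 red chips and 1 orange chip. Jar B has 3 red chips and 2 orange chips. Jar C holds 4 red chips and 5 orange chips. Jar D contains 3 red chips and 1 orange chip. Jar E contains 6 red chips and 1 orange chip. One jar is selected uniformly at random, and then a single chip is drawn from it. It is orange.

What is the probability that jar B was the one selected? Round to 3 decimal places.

Compute the likelihood of this draw for each case: P(data | jar A) = (1/4) = 0.25; P(data | jar B) = (2/5) = 0.4; P(data | jar C) = (5/9) = 0.55556; P(data | jar D) = (1/4) = 0.25; P(data | jar E) = (1/7) = 0.14286.
Multiplying each by its prior: 1/5 · 0.25 = 0.05, 1/5 · 0.4 = 0.08, 1/5 · 0.55556 = 0.11111, 1/5 · 0.25 = 0.05, 1/5 · 0.14286 = 0.028571; with total 0.31968.
Therefore the posterior P(jar B | data) = (0.08) / (0.31968) = 0.25025.

0.250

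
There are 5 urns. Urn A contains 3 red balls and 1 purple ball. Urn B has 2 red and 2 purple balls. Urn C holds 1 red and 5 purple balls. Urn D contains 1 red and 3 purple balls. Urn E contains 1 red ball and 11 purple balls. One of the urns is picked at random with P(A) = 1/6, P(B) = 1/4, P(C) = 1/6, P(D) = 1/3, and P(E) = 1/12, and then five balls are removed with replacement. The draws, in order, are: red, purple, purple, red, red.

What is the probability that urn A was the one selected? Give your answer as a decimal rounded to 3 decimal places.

Compute the likelihood of the observed sequence for each case: P(data | urn A) = (3/4)(1/4)(1/4)(3/4)(3/4) = 0.026367; P(data | urn B) = (2/4)(2/4)(2/4)(2/4)(2/4) = 0.03125; P(data | urn C) = (1/6)(5/6)(5/6)(1/6)(1/6) = 0.003215; P(data | urn D) = (1/4)(3/4)(3/4)(1/4)(1/4) = 0.0087891; P(data | urn E) = (1/12)(11/12)(11/12)(1/12)(1/12) = 0.00048627.
The prior-weighted likelihoods are 1/6 · 0.026367 = 0.0043945, 1/4 · 0.03125 = 0.0078125, 1/6 · 0.003215 = 0.00053584, 1/3 · 0.0087891 = 0.0029297, 1/12 · 0.00048627 = 4.0523e-05; with total 0.015713.
By Bayes' rule, P(urn A | data) = (0.0043945) / (0.015713) = 0.27967.

0.280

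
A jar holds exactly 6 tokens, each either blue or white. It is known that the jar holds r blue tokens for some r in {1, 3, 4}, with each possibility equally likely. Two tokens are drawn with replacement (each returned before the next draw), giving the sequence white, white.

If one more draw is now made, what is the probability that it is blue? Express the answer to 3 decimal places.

Compute the likelihood of the observed sequence for each case: P(data | r = 1) = (5/6)(5/6) = 25/36; P(data | r = 3) = (3/6)(3/6) = 1/4; P(data | r = 4) = (2/6)(2/6) = 1/9.
The prior-weighted likelihoods are 1/3 · 25/36 = 25/108, 1/3 · 1/4 = 1/12, 1/3 · 1/9 = 1/27; these sum to 19/54.
Normalising, the posterior is P(r = 1 | data) = 25/38, P(r = 3 | data) = 9/38, P(r = 4 | data) = 2/19.
The predictive probability is P(blue next | data) = (1/6)(25/38) + (1/2)(9/38) + (2/3)(2/19) = 17/57.

0.298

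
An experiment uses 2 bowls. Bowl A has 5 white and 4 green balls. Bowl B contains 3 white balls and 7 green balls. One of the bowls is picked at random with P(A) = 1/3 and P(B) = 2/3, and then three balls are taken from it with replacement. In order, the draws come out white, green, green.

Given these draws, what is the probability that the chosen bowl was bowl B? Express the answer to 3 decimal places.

The likelihood of the observed sequence under each hypothesis: P(data | bowl A) = (5/9)(4/9)(4/9) = 0.10974; P(data | bowl B) = (3/10)(7/10)(7/10) = 0.147.
Weighting by the prior gives 1/3 · 0.10974 = 0.03658, 2/3 · 0.147 = 0.098; summing to 0.13458.
So P(bowl B | data) = (0.098) / (0.13458) = 0.72819.

0.728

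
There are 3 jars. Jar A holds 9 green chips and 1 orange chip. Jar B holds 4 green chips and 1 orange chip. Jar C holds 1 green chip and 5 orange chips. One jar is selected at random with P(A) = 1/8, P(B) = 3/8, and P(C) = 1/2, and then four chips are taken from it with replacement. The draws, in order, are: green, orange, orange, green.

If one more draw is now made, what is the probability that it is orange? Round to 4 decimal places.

0.4965

Under each hypothesis, the probability of the observed sequence is: P(data | jar A) = (9/10)(1/10)(1/10)(9/10) = 0.0081; P(data | jar B) = (4/5)(1/5)(1/5)(4/5) = 0.0256; P(data | jar C) = (1/6)(5/6)(5/6)(1/6) = 0.01929.
Multiplying each by its prior: 1/8 · 0.0081 = 0.0010125, 3/8 · 0.0256 = 0.0096, 1/2 · 0.01929 = 0.0096451; summing to 0.020258.
The posterior is then P(jar A | data) = 0.049981, P(jar B | data) = 0.4739, P(jar C | data) = 0.47612.
The predictive probability is P(orange next | data) = (1/10)(0.049981) + (1/5)(0.4739) + (5/6)(0.47612) = 0.49655.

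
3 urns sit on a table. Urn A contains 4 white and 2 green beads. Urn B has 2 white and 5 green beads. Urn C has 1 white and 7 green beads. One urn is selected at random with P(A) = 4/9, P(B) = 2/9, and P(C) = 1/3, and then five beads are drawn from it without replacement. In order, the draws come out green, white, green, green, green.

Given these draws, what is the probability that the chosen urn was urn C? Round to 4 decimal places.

0.6632

For each hypothesis, P(data | H) works out to: P(data | urn A) = (2/6)(4/5)(1/4)(0/3) = 0; P(data | urn B) = (5/7)(2/6)(4/5)(3/4)(2/3) = 0.095238; P(data | urn C) = (7/8)(1/7)(6/6)(5/5)(4/4) = 0.125.
The prior-weighted likelihoods are 4/9 · 0 = 0, 2/9 · 0.095238 = 0.021164, 1/3 · 0.125 = 0.041667; with total 0.062831.
Hence P(urn C | data) = (0.041667) / (0.062831) = 0.66316.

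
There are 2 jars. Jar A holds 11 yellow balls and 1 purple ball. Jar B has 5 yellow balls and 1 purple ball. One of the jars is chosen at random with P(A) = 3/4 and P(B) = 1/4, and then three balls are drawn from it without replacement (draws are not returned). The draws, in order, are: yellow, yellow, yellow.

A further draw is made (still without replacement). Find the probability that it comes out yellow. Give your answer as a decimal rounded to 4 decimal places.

0.8485

Under each hypothesis, the probability of the observed sequence is: P(data | jar A) = (11/12)(10/11)(9/10) = 3/4; P(data | jar B) = (5/6)(4/5)(3/4) = 1/2.
Weighting by the prior gives 3/4 · 3/4 = 9/16, 1/4 · 1/2 = 1/8; these sum to 11/16.
Normalising, the posterior is P(jar A | data) = 9/11, P(jar B | data) = 2/11.
So P(yellow next | data) = Σ P(yellow next | H) P(H | data) = (8/9)(9/11) + (2/3)(2/11) = 28/33.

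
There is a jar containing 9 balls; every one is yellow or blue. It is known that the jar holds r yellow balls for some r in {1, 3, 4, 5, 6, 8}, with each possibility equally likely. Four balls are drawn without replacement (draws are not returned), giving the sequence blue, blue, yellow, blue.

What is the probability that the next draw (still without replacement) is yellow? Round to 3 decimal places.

The likelihood of the observed sequence under each hypothesis: P(data | r = 1) = (8/9)(7/8)(1/7)(6/6) = 1/9; P(data | r = 3) = (6/9)(5/8)(3/7)(4/6) = 5/42; P(data | r = 4) = (5/9)(4/8)(4/7)(3/6) = 5/63; P(data | r = 5) = (4/9)(3/8)(5/7)(2/6) = 5/126; P(data | r = 6) = (3/9)(2/8)(6/7)(1/6) = 1/84; P(data | r = 8) = (1/9)(0/8) = 0.
Multiplying each by its prior: 1/6 · 1/9 = 1/54, 1/6 · 5/42 = 5/252, 1/6 · 5/63 = 5/378, 1/6 · 5/126 = 5/756, 1/6 · 1/84 = 1/504, 1/6 · 0 = 0; with total 13/216.
The posterior is then P(r = 1 | data) = 4/13, P(r = 3 | data) = 30/91, P(r = 4 | data) = 20/91, P(r = 5 | data) = 10/91, P(r = 6 | data) = 3/91, P(r = 8 | data) = 0.
The predictive probability is P(yellow next | data) = (0)(4/13) + (2/5)(30/91) + (3/5)(20/91) + (4/5)(10/91) + (1)(3/91) = 5/13.

0.385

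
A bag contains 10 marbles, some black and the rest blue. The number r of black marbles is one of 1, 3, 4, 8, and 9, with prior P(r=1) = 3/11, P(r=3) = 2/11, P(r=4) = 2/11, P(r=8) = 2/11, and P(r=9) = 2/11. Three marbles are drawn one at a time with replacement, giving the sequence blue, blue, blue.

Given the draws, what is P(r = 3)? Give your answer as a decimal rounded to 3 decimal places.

The likelihood of the observed sequence under each hypothesis: P(data | r = 1) = (9/10)(9/10)(9/10) = 0.729; P(data | r = 3) = (7/10)(7/10)(7/10) = 0.343; P(data | r = 4) = (6/10)(6/10)(6/10) = 0.216; P(data | r = 8) = (2/10)(2/10)(2/10) = 0.008; P(data | r = 9) = (1/10)(1/10)(1/10) = 0.001.
Multiplying each by its prior: 3/11 · 0.729 = 0.19882, 2/11 · 0.343 = 0.062364, 2/11 · 0.216 = 0.039273, 2/11 · 0.008 = 0.0014545, 2/11 · 0.001 = 0.00018182; these sum to 0.30209.
Hence P(r = 3 | data) = (0.062364) / (0.30209) = 0.20644.

0.206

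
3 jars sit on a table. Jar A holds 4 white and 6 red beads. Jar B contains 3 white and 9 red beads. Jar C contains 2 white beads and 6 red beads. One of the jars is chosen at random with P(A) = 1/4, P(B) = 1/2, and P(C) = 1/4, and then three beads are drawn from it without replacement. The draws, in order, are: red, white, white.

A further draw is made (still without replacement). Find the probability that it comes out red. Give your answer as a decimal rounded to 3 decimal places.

Under each hypothesis, the probability of the observed sequence is: P(data | jar A) = (6/10)(4/9)(3/8) = 0.1; P(data | jar B) = (9/12)(3/11)(2/10) = 0.040909; P(data | jar C) = (6/8)(2/7)(1/6) = 0.035714.
Weighting by the prior gives 1/4 · 0.1 = 0.025, 1/2 · 0.040909 = 0.020455, 1/4 · 0.035714 = 0.0089286; these sum to 0.054383.
Normalising, the posterior is P(jar A | data) = 0.4597, P(jar B | data) = 0.37612, P(jar C | data) = 0.16418.
Averaging over the posterior, P(red next | data) = (5/7)(0.4597) + (8/9)(0.37612) + (1)(0.16418) = 0.82687.

0.827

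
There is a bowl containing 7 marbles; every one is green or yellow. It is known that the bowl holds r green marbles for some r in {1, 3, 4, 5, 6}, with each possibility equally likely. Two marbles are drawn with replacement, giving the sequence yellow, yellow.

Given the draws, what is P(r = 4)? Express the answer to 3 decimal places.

0.136

Under each hypothesis, the probability of the observed sequence is: P(data | r = 1) = (6/7)(6/7) = 36/49; P(data | r = 3) = (4/7)(4/7) = 16/49; P(data | r = 4) = (3/7)(3/7) = 9/49; P(data | r = 5) = (2/7)(2/7) = 4/49; P(data | r = 6) = (1/7)(1/7) = 1/49.
Weighting by the prior gives 1/5 · 36/49 = 36/245, 1/5 · 16/49 = 16/245, 1/5 · 9/49 = 9/245, 1/5 · 4/49 = 4/245, 1/5 · 1/49 = 1/245; with total 66/245.
Therefore the posterior P(r = 4 | data) = (9/245) / (66/245) = 3/22.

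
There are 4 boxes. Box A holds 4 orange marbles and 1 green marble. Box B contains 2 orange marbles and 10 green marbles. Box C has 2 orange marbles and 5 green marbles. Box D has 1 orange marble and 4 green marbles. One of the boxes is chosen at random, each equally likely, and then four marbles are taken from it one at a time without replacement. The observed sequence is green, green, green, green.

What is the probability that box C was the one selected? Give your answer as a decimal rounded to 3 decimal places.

Compute the likelihood of the observed sequence for each case: P(data | box A) = (1/5)(0/4) = 0; P(data | box B) = (10/12)(9/11)(8/10)(7/9) = 0.42424; P(data | box C) = (5/7)(4/6)(3/5)(2/4) = 0.14286; P(data | box D) = (4/5)(3/4)(2/3)(1/2) = 0.2.
Weighting by the prior gives 1/4 · 0 = 0, 1/4 · 0.42424 = 0.10606, 1/4 · 0.14286 = 0.035714, 1/4 · 0.2 = 0.05; summing to 0.19177.
So P(box C | data) = (0.035714) / (0.19177) = 0.18623.

0.186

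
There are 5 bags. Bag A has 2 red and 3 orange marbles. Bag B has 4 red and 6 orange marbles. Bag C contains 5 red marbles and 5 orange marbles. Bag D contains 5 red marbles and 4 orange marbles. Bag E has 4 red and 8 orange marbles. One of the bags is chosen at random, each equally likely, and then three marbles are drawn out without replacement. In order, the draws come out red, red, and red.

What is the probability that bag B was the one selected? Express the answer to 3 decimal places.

0.131

For each hypothesis, P(data | H) works out to: P(data | bag A) = (2/5)(1/4)(0/3) = 0; P(data | bag B) = (4/10)(3/9)(2/8) = 0.033333; P(data | bag C) = (5/10)(4/9)(3/8) = 0.083333; P(data | bag D) = (5/9)(4/8)(3/7) = 0.11905; P(data | bag E) = (4/12)(3/11)(2/10) = 0.018182.
Multiplying each by its prior: 1/5 · 0 = 0, 1/5 · 0.033333 = 0.0066667, 1/5 · 0.083333 = 0.016667, 1/5 · 0.11905 = 0.02381, 1/5 · 0.018182 = 0.0036364; summing to 0.050779.
So P(bag B | data) = (0.0066667) / (0.050779) = 0.13129.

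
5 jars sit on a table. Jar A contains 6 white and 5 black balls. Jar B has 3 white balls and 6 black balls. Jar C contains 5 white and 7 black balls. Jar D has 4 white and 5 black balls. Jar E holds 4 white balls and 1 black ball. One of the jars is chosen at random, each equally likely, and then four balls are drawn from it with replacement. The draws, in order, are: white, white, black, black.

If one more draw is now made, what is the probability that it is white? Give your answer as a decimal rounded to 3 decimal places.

0.476

Under each hypothesis, the probability of the observed sequence is: P(data | jar A) = (6/11)(6/11)(5/11)(5/11) = 0.061471; P(data | jar B) = (3/9)(3/9)(6/9)(6/9) = 0.049383; P(data | jar C) = (5/12)(5/12)(7/12)(7/12) = 0.059076; P(data | jar D) = (4/9)(4/9)(5/9)(5/9) = 0.060966; P(data | jar E) = (4/5)(4/5)(1/5)(1/5) = 0.0256.
Multiplying each by its prior: 1/5 · 0.061471 = 0.012294, 1/5 · 0.049383 = 0.0098765, 1/5 · 0.059076 = 0.011815, 1/5 · 0.060966 = 0.012193, 1/5 · 0.0256 = 0.00512; these sum to 0.051299.
Normalising, the posterior is P(jar A | data) = 0.23966, P(jar B | data) = 0.19253, P(jar C | data) = 0.23032, P(jar D | data) = 0.23769, P(jar E | data) = 0.099807.
The predictive probability is P(white next | data) = (6/11)(0.23966) + (1/3)(0.19253) + (5/12)(0.23032) + (4/9)(0.23769) + (4/5)(0.099807) = 0.47635.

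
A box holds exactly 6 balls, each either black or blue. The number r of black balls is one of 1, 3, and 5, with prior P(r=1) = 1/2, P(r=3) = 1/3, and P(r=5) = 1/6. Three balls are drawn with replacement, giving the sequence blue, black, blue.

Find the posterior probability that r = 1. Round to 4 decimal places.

0.5597

The likelihood of the observed sequence under each hypothesis: P(data | r = 1) = (5/6)(1/6)(5/6) = 0.11574; P(data | r = 3) = (3/6)(3/6)(3/6) = 0.125; P(data | r = 5) = (1/6)(5/6)(1/6) = 0.023148.
Weighting by the prior gives 1/2 · 0.11574 = 0.05787, 1/3 · 0.125 = 0.041667, 1/6 · 0.023148 = 0.003858; summing to 0.1034.
Therefore the posterior P(r = 1 | data) = (0.05787) / (0.1034) = 0.5597.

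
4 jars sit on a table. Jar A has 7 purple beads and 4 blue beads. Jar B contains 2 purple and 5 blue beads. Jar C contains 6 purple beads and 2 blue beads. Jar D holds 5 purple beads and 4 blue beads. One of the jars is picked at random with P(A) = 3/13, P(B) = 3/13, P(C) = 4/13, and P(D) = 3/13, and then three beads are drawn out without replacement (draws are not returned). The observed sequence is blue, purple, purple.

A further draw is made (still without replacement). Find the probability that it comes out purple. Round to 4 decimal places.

0.6121

For each hypothesis, P(data | H) works out to: P(data | jar A) = (4/11)(7/10)(6/9) = 0.1697; P(data | jar B) = (5/7)(2/6)(1/5) = 0.047619; P(data | jar C) = (2/8)(6/7)(5/6) = 0.17857; P(data | jar D) = (4/9)(5/8)(4/7) = 0.15873.
Multiplying each by its prior: 3/13 · 0.1697 = 0.039161, 3/13 · 0.047619 = 0.010989, 4/13 · 0.17857 = 0.054945, 3/13 · 0.15873 = 0.03663; summing to 0.14172.
The posterior is then P(jar A | data) = 0.27632, P(jar B | data) = 0.077538, P(jar C | data) = 0.38769, P(jar D | data) = 0.25846.
Averaging over the posterior, P(purple next | data) = (5/8)(0.27632) + (0)(0.077538) + (4/5)(0.38769) + (1/2)(0.25846) = 0.61208.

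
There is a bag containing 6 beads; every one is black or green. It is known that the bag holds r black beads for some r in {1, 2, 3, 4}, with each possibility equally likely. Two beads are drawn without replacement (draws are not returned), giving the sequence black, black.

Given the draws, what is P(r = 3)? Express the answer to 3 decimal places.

Compute the likelihood of the observed sequence for each case: P(data | r = 1) = (1/6)(0/5) = 0; P(data | r = 2) = (2/6)(1/5) = 1/15; P(data | r = 3) = (3/6)(2/5) = 1/5; P(data | r = 4) = (4/6)(3/5) = 2/5.
Multiplying each by its prior: 1/4 · 0 = 0, 1/4 · 1/15 = 1/60, 1/4 · 1/5 = 1/20, 1/4 · 2/5 = 1/10; with total 1/6.
So P(r = 3 | data) = (1/20) / (1/6) = 3/10.

0.300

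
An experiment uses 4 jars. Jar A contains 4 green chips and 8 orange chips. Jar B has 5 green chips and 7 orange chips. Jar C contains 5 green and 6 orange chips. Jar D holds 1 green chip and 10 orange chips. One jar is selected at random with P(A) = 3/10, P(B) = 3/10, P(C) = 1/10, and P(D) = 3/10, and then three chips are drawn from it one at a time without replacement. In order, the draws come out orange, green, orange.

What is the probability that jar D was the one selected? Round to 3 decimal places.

0.193

For each hypothesis, P(data | H) works out to: P(data | jar A) = (8/12)(4/11)(7/10) = 0.1697; P(data | jar B) = (7/12)(5/11)(6/10) = 0.15909; P(data | jar C) = (6/11)(5/10)(5/9) = 0.15152; P(data | jar D) = (10/11)(1/10)(9/9) = 0.090909.
Weighting by the prior gives 3/10 · 0.1697 = 0.050909, 3/10 · 0.15909 = 0.047727, 1/10 · 0.15152 = 0.015152, 3/10 · 0.090909 = 0.027273; these sum to 0.14106.
So P(jar D | data) = (0.027273) / (0.14106) = 0.19334.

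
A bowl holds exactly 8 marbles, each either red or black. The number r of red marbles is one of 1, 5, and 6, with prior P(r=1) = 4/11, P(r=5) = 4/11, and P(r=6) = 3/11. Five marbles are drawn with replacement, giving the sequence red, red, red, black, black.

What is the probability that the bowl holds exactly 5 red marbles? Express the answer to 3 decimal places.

Under each hypothesis, the probability of the observed sequence is: P(data | r = 1) = (1/8)(1/8)(1/8)(7/8)(7/8) = 0.0014954; P(data | r = 5) = (5/8)(5/8)(5/8)(3/8)(3/8) = 0.034332; P(data | r = 6) = (6/8)(6/8)(6/8)(2/8)(2/8) = 0.026367.
Weighting by the prior gives 4/11 · 0.0014954 = 0.00054377, 4/11 · 0.034332 = 0.012484, 3/11 · 0.026367 = 0.0071911; these sum to 0.020219.
By Bayes' rule, P(r = 5 | data) = (0.012484) / (0.020219) = 0.61745.

0.617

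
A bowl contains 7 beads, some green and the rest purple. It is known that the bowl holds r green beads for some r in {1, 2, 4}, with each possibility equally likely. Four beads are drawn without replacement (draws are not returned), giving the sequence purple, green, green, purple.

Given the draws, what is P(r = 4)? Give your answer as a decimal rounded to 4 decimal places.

0.6429

Under each hypothesis, the probability of the observed sequence is: P(data | r = 1) = (6/7)(1/6)(0/5) = 0; P(data | r = 2) = (5/7)(2/6)(1/5)(4/4) = 1/21; P(data | r = 4) = (3/7)(4/6)(3/5)(2/4) = 3/35.
Multiplying each by its prior: 1/3 · 0 = 0, 1/3 · 1/21 = 1/63, 1/3 · 3/35 = 1/35; with total 2/45.
Therefore the posterior P(r = 4 | data) = (1/35) / (2/45) = 9/14.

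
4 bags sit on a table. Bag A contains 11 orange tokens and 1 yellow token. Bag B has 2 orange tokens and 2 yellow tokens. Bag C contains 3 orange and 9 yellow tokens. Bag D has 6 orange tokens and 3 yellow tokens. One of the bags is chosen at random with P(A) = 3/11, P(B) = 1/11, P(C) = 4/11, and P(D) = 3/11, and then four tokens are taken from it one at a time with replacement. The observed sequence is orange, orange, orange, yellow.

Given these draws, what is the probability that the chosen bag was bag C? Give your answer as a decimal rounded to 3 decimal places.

The likelihood of the observed sequence under each hypothesis: P(data | bag A) = (11/12)(11/12)(11/12)(1/12) = 0.064188; P(data | bag B) = (2/4)(2/4)(2/4)(2/4) = 0.0625; P(data | bag C) = (3/12)(3/12)(3/12)(9/12) = 0.011719; P(data | bag D) = (6/9)(6/9)(6/9)(3/9) = 0.098765.
The prior-weighted likelihoods are 3/11 · 0.064188 = 0.017506, 1/11 · 0.0625 = 0.0056818, 4/11 · 0.011719 = 0.0042614, 3/11 · 0.098765 = 0.026936; with total 0.054385.
So P(bag C | data) = (0.0042614) / (0.054385) = 0.078356.

0.078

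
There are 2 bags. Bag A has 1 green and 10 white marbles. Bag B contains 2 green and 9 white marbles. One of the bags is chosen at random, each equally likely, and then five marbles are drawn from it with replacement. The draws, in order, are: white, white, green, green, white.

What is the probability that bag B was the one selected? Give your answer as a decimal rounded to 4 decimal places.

0.7446

For each hypothesis, P(data | H) works out to: P(data | bag A) = (10/11)(10/11)(1/11)(1/11)(10/11) = 0.0062092; P(data | bag B) = (9/11)(9/11)(2/11)(2/11)(9/11) = 0.018106.
Weighting by the prior gives 1/2 · 0.0062092 = 0.0031046, 1/2 · 0.018106 = 0.009053; summing to 0.012158.
Therefore the posterior P(bag B | data) = (0.009053) / (0.012158) = 0.74464.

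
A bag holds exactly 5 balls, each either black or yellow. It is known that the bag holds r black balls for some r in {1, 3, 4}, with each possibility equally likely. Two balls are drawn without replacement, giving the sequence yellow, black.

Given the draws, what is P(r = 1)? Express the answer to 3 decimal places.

0.286

The likelihood of the observed sequence under each hypothesis: P(data | r = 1) = (4/5)(1/4) = 1/5; P(data | r = 3) = (2/5)(3/4) = 3/10; P(data | r = 4) = (1/5)(4/4) = 1/5.
Multiplying each by its prior: 1/3 · 1/5 = 1/15, 1/3 · 3/10 = 1/10, 1/3 · 1/5 = 1/15; these sum to 7/30.
So P(r = 1 | data) = (1/15) / (7/30) = 2/7.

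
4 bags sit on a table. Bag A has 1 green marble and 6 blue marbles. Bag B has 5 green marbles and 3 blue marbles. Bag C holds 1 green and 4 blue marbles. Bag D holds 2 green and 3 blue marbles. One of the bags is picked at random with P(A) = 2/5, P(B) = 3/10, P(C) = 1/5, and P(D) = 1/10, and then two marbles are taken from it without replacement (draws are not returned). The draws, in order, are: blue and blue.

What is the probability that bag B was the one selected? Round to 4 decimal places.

Under each hypothesis, the probability of the observed sequence is: P(data | bag A) = (6/7)(5/6) = 5/7; P(data | bag B) = (3/8)(2/7) = 3/28; P(data | bag C) = (4/5)(3/4) = 3/5; P(data | bag D) = (3/5)(2/4) = 3/10.
Multiplying each by its prior: 2/5 · 5/7 = 2/7, 3/10 · 3/28 = 9/280, 1/5 · 3/5 = 3/25, 1/10 · 3/10 = 3/100; with total 131/280.
So P(bag B | data) = (9/280) / (131/280) = 9/131.

0.0687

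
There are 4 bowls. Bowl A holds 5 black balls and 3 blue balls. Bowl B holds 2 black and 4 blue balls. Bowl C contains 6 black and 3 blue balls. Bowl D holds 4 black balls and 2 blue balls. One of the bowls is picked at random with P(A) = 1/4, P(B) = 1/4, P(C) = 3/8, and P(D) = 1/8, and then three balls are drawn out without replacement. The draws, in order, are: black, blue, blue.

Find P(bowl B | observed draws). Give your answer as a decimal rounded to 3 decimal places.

0.465

The likelihood of the observed sequence under each hypothesis: P(data | bowl A) = (5/8)(3/7)(2/6) = 0.089286; P(data | bowl B) = (2/6)(4/5)(3/4) = 0.2; P(data | bowl C) = (6/9)(3/8)(2/7) = 0.071429; P(data | bowl D) = (4/6)(2/5)(1/4) = 0.066667.
Multiplying each by its prior: 1/4 · 0.089286 = 0.022321, 1/4 · 0.2 = 0.05, 3/8 · 0.071429 = 0.026786, 1/8 · 0.066667 = 0.0083333; with total 0.10744.
Therefore the posterior P(bowl B | data) = (0.05) / (0.10744) = 0.46537.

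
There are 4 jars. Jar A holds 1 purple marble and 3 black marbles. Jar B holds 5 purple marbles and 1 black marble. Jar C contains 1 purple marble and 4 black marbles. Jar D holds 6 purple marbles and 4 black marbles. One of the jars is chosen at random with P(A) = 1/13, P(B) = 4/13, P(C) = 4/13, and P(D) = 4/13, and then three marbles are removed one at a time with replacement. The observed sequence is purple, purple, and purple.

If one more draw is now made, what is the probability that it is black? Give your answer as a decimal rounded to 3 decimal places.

Under each hypothesis, the probability of the observed sequence is: P(data | jar A) = (1/4)(1/4)(1/4) = 0.015625; P(data | jar B) = (5/6)(5/6)(5/6) = 0.5787; P(data | jar C) = (1/5)(1/5)(1/5) = 0.008; P(data | jar D) = (6/10)(6/10)(6/10) = 0.216.
The prior-weighted likelihoods are 1/13 · 0.015625 = 0.0012019, 4/13 · 0.5787 = 0.17806, 4/13 · 0.008 = 0.0024615, 4/13 · 0.216 = 0.066462; with total 0.24819.
Dividing through by the total gives posterior P(jar A | data) = 0.0048428, P(jar B | data) = 0.71745, P(jar C | data) = 0.0099181, P(jar D | data) = 0.26779.
Averaging over the posterior, P(black next | data) = (3/4)(0.0048428) + (1/6)(0.71745) + (4/5)(0.0099181) + (2/5)(0.26779) = 0.23826.

0.238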